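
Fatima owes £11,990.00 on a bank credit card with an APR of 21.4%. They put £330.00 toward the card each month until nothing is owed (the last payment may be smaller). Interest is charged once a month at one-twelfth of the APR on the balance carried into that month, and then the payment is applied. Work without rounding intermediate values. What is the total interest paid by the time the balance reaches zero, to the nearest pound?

Monthly rate r = 21.4%/12 = 1.78333% = 0.0178333.
Payoff takes n = ⌈−ln(1 − rB₀/P)/ln(1+r)⌉ = ⌈59.061⌉ = 60 payments; the last is £20.17.
Total paid = 59·£330.00 + £20.17 = £19,490.17.
Total interest = total paid − principal = £19,490.17 − £11,990.00 = £7,500.17.

£7,500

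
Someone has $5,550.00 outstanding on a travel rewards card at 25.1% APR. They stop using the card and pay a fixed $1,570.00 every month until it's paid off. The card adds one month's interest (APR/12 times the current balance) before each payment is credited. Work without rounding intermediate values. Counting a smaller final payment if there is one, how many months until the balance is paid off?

Monthly rate r = 25.1%/12 = 2.09167% = 0.0209167.
Recurrence: B ← B·(1+r) − $1,570.00.
Month 1: interest $116.09; balance after payment $4,096.09.
Month 2: interest $85.68; balance after payment $2,611.76.
Month 3: interest $54.63; balance after payment $1,096.39.
Month 4: interest $22.93; balance after payment $0.00.

4 months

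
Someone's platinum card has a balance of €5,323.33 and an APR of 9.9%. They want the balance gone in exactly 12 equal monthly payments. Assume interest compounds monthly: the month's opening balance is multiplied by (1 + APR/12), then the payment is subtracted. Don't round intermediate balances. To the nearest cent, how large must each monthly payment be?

€467.76

Monthly rate r = 9.9%/12 = 0.825% = 0.00825.
Level-payment amortization: P = B₀·r / (1 − (1+r)^(−n)) = 5323.33·0.00825 / (1 − 1.00825^(−12)).
Denominator 1 − (1+r)^(−12) = 0.0938893564.
P = 43.9175 / 0.0938893564 ≈ 467.76.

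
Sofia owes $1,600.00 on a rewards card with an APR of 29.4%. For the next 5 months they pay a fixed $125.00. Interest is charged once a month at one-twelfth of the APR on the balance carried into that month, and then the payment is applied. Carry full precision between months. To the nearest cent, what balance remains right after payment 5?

$1,149.46

Monthly rate r = 29.4%/12 = 2.45% = 0.0245.
Each month: B ← B·(1+r) − $125.00.
Month 1: interest $39.20; balance after payment $1,514.20.
Month 2: interest $37.10; balance after payment $1,426.30.
Month 3: interest $34.94; balance after payment $1,336.24.
Month 4: interest $32.74; balance after payment $1,243.98.
Month 5: interest $30.48; balance after payment $1,149.46.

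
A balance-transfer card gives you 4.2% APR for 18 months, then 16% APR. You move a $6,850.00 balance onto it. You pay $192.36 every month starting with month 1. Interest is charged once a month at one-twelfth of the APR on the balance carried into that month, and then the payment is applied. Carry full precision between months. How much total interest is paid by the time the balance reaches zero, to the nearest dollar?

$953

Promo months 1–18 at r₀ = 4.2%/12 = 0.0035; months 19+ at r₁ = 16%/12 = 0.0133333.
After month 18: iterate B ← B·(1+r₀) − $192.36 for 18 months → $3,727.19.
Then at r₁ with $192.36/mo: n₂ = −ln(1 − r₁·B/P)/ln(1+r₁) ≈ 22.56 → 23 more payments.
Total paid = 40·$192.36 + $108.96 = $7,803.36; interest = $7,803.36 − $6,850.00 = $953.36.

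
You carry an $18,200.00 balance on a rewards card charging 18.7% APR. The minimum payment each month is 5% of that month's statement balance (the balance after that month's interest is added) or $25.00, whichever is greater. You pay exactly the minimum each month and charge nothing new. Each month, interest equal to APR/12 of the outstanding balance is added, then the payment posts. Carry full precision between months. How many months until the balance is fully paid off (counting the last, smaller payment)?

125 months

Monthly rate r = 18.7%/12 = 1.55833% = 0.0155833.
While 5% of the post-interest balance exceeds $25.00, each month B ← (B·(1+r))·(1 − 0.05), i.e. B shrinks by the factor (1+r)·0.95 = 0.9648.
This holds for months 1–101. Entering month 102 the balance is $488.01; 5% of the post-interest balance is now below $25.00, so the flat $25.00 minimum applies from here.
From month 102 a fixed $25.00 at rate r clears $488.01 in 24 more payments. Total: 101 + 24 = 125 months.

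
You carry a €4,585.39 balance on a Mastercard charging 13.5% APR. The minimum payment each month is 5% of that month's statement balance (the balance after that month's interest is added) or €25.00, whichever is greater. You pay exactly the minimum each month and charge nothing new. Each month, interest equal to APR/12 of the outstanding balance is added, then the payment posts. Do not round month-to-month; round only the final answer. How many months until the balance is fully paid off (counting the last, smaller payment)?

79 months

Monthly rate r = 13.5%/12 = 1.125% = 0.01125.
While 5% of the post-interest balance exceeds €25.00, each month B ← (B·(1+r))·(1 − 0.05), i.e. B shrinks by the factor (1+r)·0.95 = 0.96069.
This holds for months 1–56. Entering month 57 the balance is €485.26; 5% of the post-interest balance is now below €25.00, so the flat €25.00 minimum applies from here.
From month 57 a fixed €25.00 at rate r clears €485.26 in 23 more payments. Total: 56 + 23 = 79 months.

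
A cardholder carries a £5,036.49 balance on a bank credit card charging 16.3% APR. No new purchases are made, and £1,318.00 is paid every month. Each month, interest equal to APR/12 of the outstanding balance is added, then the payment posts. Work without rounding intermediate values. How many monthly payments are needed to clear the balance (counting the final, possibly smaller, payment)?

Monthly rate r = 16.3%/12 = 1.35833% = 0.0135833.
Recurrence: B ← B·(1+r) − £1,318.00.
Month 1: interest £68.41; balance after payment £3,786.90.
Month 2: interest £51.44; balance after payment £2,520.34.
Month 3: interest £34.23; balance after payment £1,236.58.
Month 4: interest £16.80; balance after payment £0.00.

4 payments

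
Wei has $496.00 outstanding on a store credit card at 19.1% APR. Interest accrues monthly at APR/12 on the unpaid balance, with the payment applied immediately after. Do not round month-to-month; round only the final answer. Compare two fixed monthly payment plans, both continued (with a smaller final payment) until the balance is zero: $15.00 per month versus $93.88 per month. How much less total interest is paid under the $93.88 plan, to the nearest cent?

$187.39

Monthly rate r = 19.1%/12 = 1.59167% = 0.0159167.
At $15.00/mo: n = ⌈−ln(1 − rB₀/P)/ln(1+r)⌉ = 48 payments (last $4.79); total interest = total paid − $496.00 = $213.79.
At $93.88/mo: 6 payments (last $53.00); total interest $26.40.
Interest saved = $213.79 − $26.40 = $187.39.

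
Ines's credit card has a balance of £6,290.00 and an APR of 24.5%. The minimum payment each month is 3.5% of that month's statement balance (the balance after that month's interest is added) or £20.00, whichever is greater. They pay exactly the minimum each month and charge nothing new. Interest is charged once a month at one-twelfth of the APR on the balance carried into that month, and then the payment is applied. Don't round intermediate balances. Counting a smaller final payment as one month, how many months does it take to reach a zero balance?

199 months

Monthly rate r = 24.5%/12 = 2.04167% = 0.0204167.
While 3.5% of the post-interest balance exceeds £20.00, each month B ← (B·(1+r))·(1 − 0.035), i.e. B shrinks by the factor (1+r)·0.965 = 0.9847.
This holds for months 1–157. Entering month 158 the balance is £559.13; 3.5% of the post-interest balance is now below £20.00, so the flat £20.00 minimum applies from here.
From month 158 a fixed £20.00 at rate r clears £559.13 in 42 more payments. Total: 157 + 42 = 199 months.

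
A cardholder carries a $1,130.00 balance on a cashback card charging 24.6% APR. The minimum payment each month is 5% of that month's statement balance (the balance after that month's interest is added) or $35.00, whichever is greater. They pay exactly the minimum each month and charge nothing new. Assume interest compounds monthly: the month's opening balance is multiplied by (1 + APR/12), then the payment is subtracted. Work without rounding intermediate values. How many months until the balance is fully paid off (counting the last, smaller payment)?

Monthly rate r = 24.6%/12 = 2.05% = 0.0205.
While 5% of the post-interest balance exceeds $35.00, each month B ← (B·(1+r))·(1 − 0.05), i.e. B shrinks by the factor (1+r)·0.95 = 0.96947.
This holds for months 1–17. Entering month 18 the balance is $667.12; 5% of the post-interest balance is now below $35.00, so the flat $35.00 minimum applies from here.
From month 18 a fixed $35.00 at rate r clears $667.12 in 25 more payments. Total: 17 + 25 = 42 months.

42 months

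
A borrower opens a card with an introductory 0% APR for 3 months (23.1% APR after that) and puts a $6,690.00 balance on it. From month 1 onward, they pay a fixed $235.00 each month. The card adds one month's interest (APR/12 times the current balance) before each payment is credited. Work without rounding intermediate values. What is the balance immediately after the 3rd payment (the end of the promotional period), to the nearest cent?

$5,985.00

Promo months 1–3 at r₀ = 0%/12 = 0; months 4+ at r₁ = 23.1%/12 = 0.01925.
After month 3 (no interest yet): B = $6,690.00 − 3·$235.00 = $5,985.00.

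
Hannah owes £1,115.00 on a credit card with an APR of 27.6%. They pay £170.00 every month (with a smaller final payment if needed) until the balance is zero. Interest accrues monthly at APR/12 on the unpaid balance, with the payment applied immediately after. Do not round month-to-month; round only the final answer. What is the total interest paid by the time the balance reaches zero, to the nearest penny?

Monthly rate r = 27.6%/12 = 2.3% = 0.023.
Payoff takes n = ⌈−ln(1 − rB₀/P)/ln(1+r)⌉ = ⌈7.191⌉ = 8 payments; the last is £32.79.
Total paid = 7·£170.00 + £32.79 = £1,222.79.
Total interest = total paid − principal = £1,222.79 − £1,115.00 = £107.79.

£107.79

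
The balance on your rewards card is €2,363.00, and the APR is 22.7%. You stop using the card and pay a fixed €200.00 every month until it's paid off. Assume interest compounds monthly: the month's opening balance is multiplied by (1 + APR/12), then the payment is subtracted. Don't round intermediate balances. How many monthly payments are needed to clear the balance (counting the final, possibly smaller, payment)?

Monthly rate r = 22.7%/12 = 1.89167% = 0.0189167.
Recurrence: B ← B·(1+r) − €200.00.
Month 1: interest €44.70; balance after payment €2,207.70.
Month 2: interest €41.76; balance after payment €2,049.46.
Closed form: n = −ln(1 − rB₀/P)/ln(1+r) = −ln(0.7765)/ln(1.01892) ≈ 13.498, so the balance reaches zero during payment 14.

14 months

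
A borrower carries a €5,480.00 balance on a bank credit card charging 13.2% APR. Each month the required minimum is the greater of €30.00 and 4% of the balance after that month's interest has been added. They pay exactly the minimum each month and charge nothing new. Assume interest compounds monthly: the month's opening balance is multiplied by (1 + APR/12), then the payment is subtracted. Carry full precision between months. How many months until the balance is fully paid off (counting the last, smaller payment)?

96 months

Monthly rate r = 13.2%/12 = 1.1% = 0.011.
While 4% of the post-interest balance exceeds €30.00, each month B ← (B·(1+r))·(1 − 0.04), i.e. B shrinks by the factor (1+r)·0.96 = 0.97056.
This holds for months 1–67. Entering month 68 the balance is €740.08; 4% of the post-interest balance is now below €30.00, so the flat €30.00 minimum applies from here.
From month 68 a fixed €30.00 at rate r clears €740.08 in 29 more payments. Total: 67 + 29 = 96 months.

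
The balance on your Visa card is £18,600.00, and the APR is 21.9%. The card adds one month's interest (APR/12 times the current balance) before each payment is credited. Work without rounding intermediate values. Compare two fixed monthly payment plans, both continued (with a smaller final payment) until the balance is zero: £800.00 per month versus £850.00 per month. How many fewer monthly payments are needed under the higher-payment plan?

Monthly rate r = 21.9%/12 = 1.825% = 0.01825.
At £800.00/mo: n = ⌈−ln(1 − rB₀/P)/ln(1+r)⌉ = 31 payments (last £427.61); total interest = total paid − £18,600.00 = £5,827.61.
At £850.00/mo: 29 payments (last £158.83); total interest £5,358.83.
Payments saved = 31 − 29 = 2.

2 fewer payments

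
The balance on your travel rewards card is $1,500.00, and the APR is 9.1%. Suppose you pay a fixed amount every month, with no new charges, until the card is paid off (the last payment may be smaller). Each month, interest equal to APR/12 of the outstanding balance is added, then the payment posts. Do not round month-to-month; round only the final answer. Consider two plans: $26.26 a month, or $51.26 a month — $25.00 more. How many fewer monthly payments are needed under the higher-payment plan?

Monthly rate r = 9.1%/12 = 0.758333% = 0.00758333.
At $26.26/mo: n = ⌈−ln(1 − rB₀/P)/ln(1+r)⌉ = 76 payments (last $3.80); total interest = total paid − $1,500.00 = $473.30.
At $51.26/mo: 34 payments (last $10.92); total interest $202.50.
Payments saved = 76 − 34 = 42.

42 fewer payments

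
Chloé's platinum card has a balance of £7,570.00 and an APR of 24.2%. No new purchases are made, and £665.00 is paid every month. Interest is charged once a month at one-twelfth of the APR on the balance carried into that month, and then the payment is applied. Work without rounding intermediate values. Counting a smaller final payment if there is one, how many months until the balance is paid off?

14 months

Monthly rate r = 24.2%/12 = 2.01667% = 0.0201667.
Recurrence: B ← B·(1+r) − £665.00.
Month 1: interest £152.66; balance after payment £7,057.66.
Month 2: interest £142.33; balance after payment £6,534.99.
Closed form: n = −ln(1 − rB₀/P)/ln(1+r) = −ln(0.77043)/ln(1.02017) ≈ 13.062, so the balance reaches zero during payment 14.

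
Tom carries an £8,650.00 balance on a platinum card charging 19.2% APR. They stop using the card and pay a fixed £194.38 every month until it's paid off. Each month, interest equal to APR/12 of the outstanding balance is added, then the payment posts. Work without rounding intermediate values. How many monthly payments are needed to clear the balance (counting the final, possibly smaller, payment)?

79 months

Monthly rate r = 19.2%/12 = 1.6% = 0.016.
Recurrence: B ← B·(1+r) − £194.38.
Month 1: interest £138.40; balance after payment £8,594.02.
Month 2: interest £137.50; balance after payment £8,537.14.
Closed form: n = −ln(1 − rB₀/P)/ln(1+r) = −ln(0.28799)/ln(1.016) ≈ 78.422, so the balance reaches zero during payment 79.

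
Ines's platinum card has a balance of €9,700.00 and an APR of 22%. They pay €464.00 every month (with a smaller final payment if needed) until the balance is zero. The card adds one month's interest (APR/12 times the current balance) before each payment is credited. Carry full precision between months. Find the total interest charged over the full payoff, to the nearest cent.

€2,644.94

Monthly rate r = 22%/12 = 1.83333% = 0.0183333.
Payoff takes n = ⌈−ln(1 − rB₀/P)/ln(1+r)⌉ = ⌈26.603⌉ = 27 payments; the last is €280.94.
Total paid = 26·€464.00 + €280.94 = €12,344.94.
Total interest = total paid − principal = €12,344.94 − €9,700.00 = €2,644.94.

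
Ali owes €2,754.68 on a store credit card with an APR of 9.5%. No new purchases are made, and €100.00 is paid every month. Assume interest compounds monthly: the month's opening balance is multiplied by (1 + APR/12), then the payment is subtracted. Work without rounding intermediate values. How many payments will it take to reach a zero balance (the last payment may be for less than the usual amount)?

32 months

Monthly rate r = 9.5%/12 = 0.791667% = 0.00791667.
Recurrence: B ← B·(1+r) − €100.00.
Month 1: interest €21.81; balance after payment €2,676.49.
Month 2: interest €21.19; balance after payment €2,597.68.
Closed form: n = −ln(1 − rB₀/P)/ln(1+r) = −ln(0.78192)/ln(1.00792) ≈ 31.197, so the balance reaches zero during payment 32.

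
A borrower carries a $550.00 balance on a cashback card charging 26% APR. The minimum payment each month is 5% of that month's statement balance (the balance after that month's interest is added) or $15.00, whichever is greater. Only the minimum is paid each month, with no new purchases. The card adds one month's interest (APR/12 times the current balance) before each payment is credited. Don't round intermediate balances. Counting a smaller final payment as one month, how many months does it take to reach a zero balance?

47 months

Monthly rate r = 26%/12 = 2.16667% = 0.0216667.
While 5% of the post-interest balance exceeds $15.00, each month B ← (B·(1+r))·(1 − 0.05), i.e. B shrinks by the factor (1+r)·0.95 = 0.97058.
This holds for months 1–22. Entering month 23 the balance is $285.16; 5% of the post-interest balance is now below $15.00, so the flat $15.00 minimum applies from here.
From month 23 a fixed $15.00 at rate r clears $285.16 in 25 more payments. Total: 22 + 25 = 47 months.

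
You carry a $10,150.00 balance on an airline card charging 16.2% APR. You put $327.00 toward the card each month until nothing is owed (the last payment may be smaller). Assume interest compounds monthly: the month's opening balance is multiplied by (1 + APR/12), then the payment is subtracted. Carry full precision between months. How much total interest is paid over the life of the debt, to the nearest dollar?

$3,093

Monthly rate r = 16.2%/12 = 1.35% = 0.0135.
Payoff takes n = ⌈−ln(1 − rB₀/P)/ln(1+r)⌉ = ⌈40.498⌉ = 41 payments; the last is $163.45.
Total paid = 40·$327.00 + $163.45 = $13,243.45.
Total interest = total paid − principal = $13,243.45 − $10,150.00 = $3,093.45.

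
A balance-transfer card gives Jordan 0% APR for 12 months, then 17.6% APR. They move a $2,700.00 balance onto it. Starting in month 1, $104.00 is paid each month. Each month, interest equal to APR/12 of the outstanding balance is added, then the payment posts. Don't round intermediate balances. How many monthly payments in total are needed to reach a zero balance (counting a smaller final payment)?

28 payments

Promo months 1–12 at r₀ = 0%/12 = 0; months 13+ at r₁ = 17.6%/12 = 0.0146667.
After month 12 (no interest yet): B = $2,700.00 − 12·$104.00 = $1,452.00.
Then at r₁ with $104.00/mo: n₂ = −ln(1 − r₁·B/P)/ln(1+r₁) ≈ 15.74 → 16 more payments.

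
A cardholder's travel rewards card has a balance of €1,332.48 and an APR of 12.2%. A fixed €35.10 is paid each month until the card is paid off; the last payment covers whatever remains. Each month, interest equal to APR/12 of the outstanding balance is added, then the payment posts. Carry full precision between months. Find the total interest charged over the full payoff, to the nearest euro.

€360

Monthly rate r = 12.2%/12 = 1.01667% = 0.0101667.
Payoff takes n = ⌈−ln(1 − rB₀/P)/ln(1+r)⌉ = ⌈48.212⌉ = 49 payments; the last is €7.47.
Total paid = 48·€35.10 + €7.47 = €1,692.27.
Total interest = total paid − principal = €1,692.27 − €1,332.48 = €359.79.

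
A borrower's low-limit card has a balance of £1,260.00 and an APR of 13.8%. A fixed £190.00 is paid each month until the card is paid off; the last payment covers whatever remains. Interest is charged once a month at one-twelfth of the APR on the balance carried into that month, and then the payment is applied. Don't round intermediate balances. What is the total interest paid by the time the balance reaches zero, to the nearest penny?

£58.22

Monthly rate r = 13.8%/12 = 1.15% = 0.0115.
Payoff takes n = ⌈−ln(1 − rB₀/P)/ln(1+r)⌉ = ⌈6.938⌉ = 7 payments; the last is £178.22.
Total paid = 6·£190.00 + £178.22 = £1,318.22.
Total interest = total paid − principal = £1,318.22 − £1,260.00 = £58.22.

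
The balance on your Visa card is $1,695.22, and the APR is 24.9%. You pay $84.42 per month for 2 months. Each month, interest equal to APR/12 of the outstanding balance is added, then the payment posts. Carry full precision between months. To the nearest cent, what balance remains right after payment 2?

Monthly rate r = 24.9%/12 = 2.075% = 0.02075.
Each month: B ← B·(1+r) − $84.42.
Month 1: interest $35.18; balance after payment $1,645.98.
Month 2: interest $34.15; balance after payment $1,595.71.

$1,595.71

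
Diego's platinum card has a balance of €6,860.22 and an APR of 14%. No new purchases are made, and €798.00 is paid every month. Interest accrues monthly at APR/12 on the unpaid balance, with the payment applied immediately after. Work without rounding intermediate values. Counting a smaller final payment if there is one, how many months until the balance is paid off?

Monthly rate r = 14%/12 = 1.16667% = 0.0116667.
Recurrence: B ← B·(1+r) − €798.00.
Month 1: interest €80.04; balance after payment €6,142.26.
Month 2: interest €71.66; balance after payment €5,415.92.
Closed form: n = −ln(1 − rB₀/P)/ln(1+r) = −ln(0.8997)/ln(1.01167) ≈ 9.112, so the balance reaches zero during payment 10.

10 months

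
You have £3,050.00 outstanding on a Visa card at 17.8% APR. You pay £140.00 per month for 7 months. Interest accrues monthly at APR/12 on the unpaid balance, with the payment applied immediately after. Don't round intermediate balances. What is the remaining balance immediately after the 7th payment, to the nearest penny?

Monthly rate r = 17.8%/12 = 1.48333% = 0.0148333.
Each month: B ← B·(1+r) − £140.00.
Month 1: interest £45.24; balance after payment £2,955.24.
Month 2: interest £43.84; balance after payment £2,859.08.
Month 3: interest £42.41; balance after payment £2,761.49.
Month 4: interest £40.96; balance after payment £2,662.45.
Month 5: interest £39.49; balance after payment £2,561.94.
Month 6: interest £38.00; balance after payment £2,459.94.
Month 7: interest £36.49; balance after payment £2,356.43.

£2,356.43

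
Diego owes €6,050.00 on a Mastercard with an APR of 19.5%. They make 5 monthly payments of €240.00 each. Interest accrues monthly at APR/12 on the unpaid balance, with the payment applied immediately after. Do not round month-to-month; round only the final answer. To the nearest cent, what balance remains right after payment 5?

€5,318.16

Monthly rate r = 19.5%/12 = 1.625% = 0.01625.
Each month: B ← B·(1+r) − €240.00.
Month 1: interest €98.31; balance after payment €5,908.31.
Month 2: interest €96.01; balance after payment €5,764.32.
Month 3: interest €93.67; balance after payment €5,617.99.
Month 4: interest €91.29; balance after payment €5,469.29.
Month 5: interest €88.88; balance after payment €5,318.16.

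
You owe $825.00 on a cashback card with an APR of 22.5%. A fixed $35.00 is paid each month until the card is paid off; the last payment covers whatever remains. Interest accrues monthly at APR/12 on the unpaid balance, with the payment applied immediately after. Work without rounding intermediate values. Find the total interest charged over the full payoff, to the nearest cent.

$274.14

Monthly rate r = 22.5%/12 = 1.875% = 0.01875.
Payoff takes n = ⌈−ln(1 − rB₀/P)/ln(1+r)⌉ = ⌈31.402⌉ = 32 payments; the last is $14.14.
Total paid = 31·$35.00 + $14.14 = $1,099.14.
Total interest = total paid − principal = $1,099.14 − $825.00 = $274.14.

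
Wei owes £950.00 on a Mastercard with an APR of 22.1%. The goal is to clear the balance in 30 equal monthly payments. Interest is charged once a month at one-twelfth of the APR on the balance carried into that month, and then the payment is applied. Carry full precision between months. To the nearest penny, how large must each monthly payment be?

Monthly rate r = 22.1%/12 = 1.84167% = 0.0184167.
Level-payment amortization: P = B₀·r / (1 − (1+r)^(−n)) = 950.00·0.0184167 / (1 − 1.01842^(−30)).
Denominator 1 − (1+r)^(−30) = 0.421590978.
P = 17.4958 / 0.421590978 ≈ 41.50.

£41.50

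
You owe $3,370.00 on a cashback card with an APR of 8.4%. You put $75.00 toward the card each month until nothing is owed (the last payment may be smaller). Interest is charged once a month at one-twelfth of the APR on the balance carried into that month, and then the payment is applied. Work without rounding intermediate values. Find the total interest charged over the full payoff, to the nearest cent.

$690.48

Monthly rate r = 8.4%/12 = 0.7% = 0.007.
Payoff takes n = ⌈−ln(1 − rB₀/P)/ln(1+r)⌉ = ⌈54.139⌉ = 55 payments; the last is $10.48.
Total paid = 54·$75.00 + $10.48 = $4,060.48.
Total interest = total paid − principal = $4,060.48 − $3,370.00 = $690.48.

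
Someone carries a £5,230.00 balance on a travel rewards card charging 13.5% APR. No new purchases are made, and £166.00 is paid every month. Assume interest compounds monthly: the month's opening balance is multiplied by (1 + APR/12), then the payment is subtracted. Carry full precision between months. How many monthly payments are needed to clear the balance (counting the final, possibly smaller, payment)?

40 months

Monthly rate r = 13.5%/12 = 1.125% = 0.01125.
Recurrence: B ← B·(1+r) − £166.00.
Month 1: interest £58.84; balance after payment £5,122.84.
Month 2: interest £57.63; balance after payment £5,014.47.
Closed form: n = −ln(1 − rB₀/P)/ln(1+r) = −ln(0.64556)/ln(1.01125) ≈ 39.120, so the balance reaches zero during payment 40.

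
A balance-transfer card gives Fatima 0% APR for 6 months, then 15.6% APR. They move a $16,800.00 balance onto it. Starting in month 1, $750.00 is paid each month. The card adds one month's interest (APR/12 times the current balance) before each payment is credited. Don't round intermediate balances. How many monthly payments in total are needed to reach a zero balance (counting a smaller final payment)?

Promo months 1–6 at r₀ = 0%/12 = 0; months 7+ at r₁ = 15.6%/12 = 0.013.
After month 6 (no interest yet): B = $16,800.00 − 6·$750.00 = $12,300.00.
Then at r₁ with $750.00/mo: n₂ = −ln(1 − r₁·B/P)/ln(1+r₁) ≈ 18.56 → 19 more payments.

25 months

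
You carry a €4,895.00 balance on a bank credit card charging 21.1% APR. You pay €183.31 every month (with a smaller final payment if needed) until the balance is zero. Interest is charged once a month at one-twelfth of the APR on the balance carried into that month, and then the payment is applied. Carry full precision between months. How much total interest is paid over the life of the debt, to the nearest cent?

Monthly rate r = 21.1%/12 = 1.75833% = 0.0175833.
Payoff takes n = ⌈−ln(1 − rB₀/P)/ln(1+r)⌉ = ⌈36.373⌉ = 37 payments; the last is €68.75.
Total paid = 36·€183.31 + €68.75 = €6,667.91.
Total interest = total paid − principal = €6,667.91 − €4,895.00 = €1,772.91.

€1,772.91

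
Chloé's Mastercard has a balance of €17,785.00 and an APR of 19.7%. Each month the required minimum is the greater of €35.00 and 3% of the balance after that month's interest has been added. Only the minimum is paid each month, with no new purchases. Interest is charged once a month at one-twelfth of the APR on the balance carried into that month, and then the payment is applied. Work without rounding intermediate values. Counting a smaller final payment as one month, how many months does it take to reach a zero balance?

241 months

Monthly rate r = 19.7%/12 = 1.64167% = 0.0164167.
While 3% of the post-interest balance exceeds €35.00, each month B ← (B·(1+r))·(1 − 0.03), i.e. B shrinks by the factor (1+r)·0.97 = 0.98592.
This holds for months 1–194. Entering month 195 the balance is €1,136.83; 3% of the post-interest balance is now below €35.00, so the flat €35.00 minimum applies from here.
From month 195 a fixed €35.00 at rate r clears €1,136.83 in 47 more payments. Total: 194 + 47 = 241 months.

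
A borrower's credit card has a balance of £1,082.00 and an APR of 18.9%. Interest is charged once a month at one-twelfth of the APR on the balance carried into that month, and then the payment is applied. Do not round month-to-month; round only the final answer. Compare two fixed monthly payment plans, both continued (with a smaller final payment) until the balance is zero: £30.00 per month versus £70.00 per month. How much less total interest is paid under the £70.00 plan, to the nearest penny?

Monthly rate r = 18.9%/12 = 1.575% = 0.01575.
At £30.00/mo: n = ⌈−ln(1 − rB₀/P)/ln(1+r)⌉ = 54 payments (last £21.55); total interest = total paid − £1,082.00 = £529.55.
At £70.00/mo: 18 payments (last £59.75); total interest £167.75.
Interest saved = £529.55 − £167.75 = £361.80.

£361.80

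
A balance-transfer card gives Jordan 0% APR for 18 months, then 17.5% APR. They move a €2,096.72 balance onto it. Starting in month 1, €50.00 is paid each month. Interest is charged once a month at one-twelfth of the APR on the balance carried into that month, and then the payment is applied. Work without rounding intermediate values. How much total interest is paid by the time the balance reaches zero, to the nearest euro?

Promo months 1–18 at r₀ = 0%/12 = 0; months 19+ at r₁ = 17.5%/12 = 0.0145833.
After month 18 (no interest yet): B = €2,096.72 − 18·€50.00 = €1,196.72.
Then at r₁ with €50.00/mo: n₂ = −ln(1 − r₁·B/P)/ln(1+r₁) ≈ 29.65 → 30 more payments.
Total paid = 47·€50.00 + €32.72 = €2,382.72; interest = €2,382.72 − €2,096.72 = €286.00.

€286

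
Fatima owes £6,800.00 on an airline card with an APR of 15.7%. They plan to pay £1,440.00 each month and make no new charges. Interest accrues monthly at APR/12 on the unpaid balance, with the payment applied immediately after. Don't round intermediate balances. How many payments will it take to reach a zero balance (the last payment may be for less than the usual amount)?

5 months

Monthly rate r = 15.7%/12 = 1.30833% = 0.0130833.
Recurrence: B ← B·(1+r) − £1,440.00.
Month 1: interest £88.97; balance after payment £5,448.97.
Month 2: interest £71.29; balance after payment £4,080.26.
Month 3: interest £53.38; balance after payment £2,693.64.
Month 4: interest £35.24; balance after payment £1,288.88.
Month 5: interest £16.86; balance after payment £0.00.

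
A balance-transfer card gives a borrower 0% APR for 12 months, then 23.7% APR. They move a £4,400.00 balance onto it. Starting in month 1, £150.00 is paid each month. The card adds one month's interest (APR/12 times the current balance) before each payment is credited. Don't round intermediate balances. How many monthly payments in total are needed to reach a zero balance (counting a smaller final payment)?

34 payments

Promo months 1–12 at r₀ = 0%/12 = 0; months 13+ at r₁ = 23.7%/12 = 0.01975.
After month 12 (no interest yet): B = £4,400.00 − 12·£150.00 = £2,600.00.
Then at r₁ with £150.00/mo: n₂ = −ln(1 − r₁·B/P)/ln(1+r₁) ≈ 21.43 → 22 more payments.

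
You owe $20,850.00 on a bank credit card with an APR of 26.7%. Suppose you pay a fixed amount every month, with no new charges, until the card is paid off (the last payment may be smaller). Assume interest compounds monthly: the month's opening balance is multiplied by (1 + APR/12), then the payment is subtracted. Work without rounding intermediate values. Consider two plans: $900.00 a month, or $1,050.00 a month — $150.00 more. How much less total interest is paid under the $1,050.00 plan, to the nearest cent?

Monthly rate r = 26.7%/12 = 2.225% = 0.02225.
At $900.00/mo: n = ⌈−ln(1 − rB₀/P)/ln(1+r)⌉ = 33 payments (last $833.25); total interest = total paid − $20,850.00 = $8,783.25.
At $1,050.00/mo: 27 payments (last $523.84); total interest $6,973.84.
Interest saved = $8,783.25 − $6,973.84 = $1,809.41.

$1,809.41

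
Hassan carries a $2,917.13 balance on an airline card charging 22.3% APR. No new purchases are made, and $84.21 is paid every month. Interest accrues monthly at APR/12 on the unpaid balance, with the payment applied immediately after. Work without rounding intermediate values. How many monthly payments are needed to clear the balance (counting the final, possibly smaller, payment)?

57 months

Monthly rate r = 22.3%/12 = 1.85833% = 0.0185833.
Recurrence: B ← B·(1+r) − $84.21.
Month 1: interest $54.21; balance after payment $2,887.13.
Month 2: interest $53.65; balance after payment $2,856.57.
Closed form: n = −ln(1 − rB₀/P)/ln(1+r) = −ln(0.35625)/ln(1.01858) ≈ 56.054, so the balance reaches zero during payment 57.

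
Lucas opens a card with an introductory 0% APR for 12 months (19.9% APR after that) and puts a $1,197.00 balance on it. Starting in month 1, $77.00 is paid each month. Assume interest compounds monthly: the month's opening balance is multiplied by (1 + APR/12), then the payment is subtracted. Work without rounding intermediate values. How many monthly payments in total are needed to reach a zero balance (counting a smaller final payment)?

Promo months 1–12 at r₀ = 0%/12 = 0; months 13+ at r₁ = 19.9%/12 = 0.0165833.
After month 12 (no interest yet): B = $1,197.00 − 12·$77.00 = $273.00.
Then at r₁ with $77.00/mo: n₂ = −ln(1 − r₁·B/P)/ln(1+r₁) ≈ 3.68 → 4 more payments.

16 months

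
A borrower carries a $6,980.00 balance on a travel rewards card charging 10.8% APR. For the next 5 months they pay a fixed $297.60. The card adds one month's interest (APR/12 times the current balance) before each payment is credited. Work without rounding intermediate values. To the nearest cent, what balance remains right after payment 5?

Monthly rate r = 10.8%/12 = 0.9% = 0.009.
Each month: B ← B·(1+r) − $297.60.
Month 1: interest $62.82; balance after payment $6,745.22.
Month 2: interest $60.71; balance after payment $6,508.33.
Month 3: interest $58.57; balance after payment $6,269.30.
Month 4: interest $56.42; balance after payment $6,028.13.
Month 5: interest $54.25; balance after payment $5,784.78.

$5,784.78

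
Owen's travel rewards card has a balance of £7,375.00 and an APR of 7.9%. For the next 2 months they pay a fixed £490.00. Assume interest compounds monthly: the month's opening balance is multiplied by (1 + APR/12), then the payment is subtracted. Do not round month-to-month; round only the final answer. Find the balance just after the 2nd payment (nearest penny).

£6,489.20

Monthly rate r = 7.9%/12 = 0.658333% = 0.00658333.
Each month: B ← B·(1+r) − £490.00.
Month 1: interest £48.55; balance after payment £6,933.55.
Month 2: interest £45.65; balance after payment £6,489.20.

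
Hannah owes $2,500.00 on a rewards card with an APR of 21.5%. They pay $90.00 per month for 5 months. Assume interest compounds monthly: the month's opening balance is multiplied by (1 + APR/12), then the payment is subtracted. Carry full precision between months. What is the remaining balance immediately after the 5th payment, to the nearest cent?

Monthly rate r = 21.5%/12 = 1.79167% = 0.0179167.
Each month: B ← B·(1+r) − $90.00.
Month 1: interest $44.79; balance after payment $2,454.79.
Month 2: interest $43.98; balance after payment $2,408.77.
Month 3: interest $43.16; balance after payment $2,361.93.
Month 4: interest $42.32; balance after payment $2,314.25.
Month 5: interest $41.46; balance after payment $2,265.71.

$2,265.71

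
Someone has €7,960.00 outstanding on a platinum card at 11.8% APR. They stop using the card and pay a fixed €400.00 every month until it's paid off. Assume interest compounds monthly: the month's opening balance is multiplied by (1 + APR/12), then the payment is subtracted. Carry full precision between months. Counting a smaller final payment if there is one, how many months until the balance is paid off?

Monthly rate r = 11.8%/12 = 0.983333% = 0.00983333.
Recurrence: B ← B·(1+r) − €400.00.
Month 1: interest €78.27; balance after payment €7,638.27.
Month 2: interest €75.11; balance after payment €7,313.38.
Closed form: n = −ln(1 − rB₀/P)/ln(1+r) = −ln(0.80432)/ln(1.00983) ≈ 22.254, so the balance reaches zero during payment 23.

23 payments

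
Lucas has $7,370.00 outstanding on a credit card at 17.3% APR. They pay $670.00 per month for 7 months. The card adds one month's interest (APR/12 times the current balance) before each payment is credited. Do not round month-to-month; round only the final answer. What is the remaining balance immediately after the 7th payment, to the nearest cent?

Monthly rate r = 17.3%/12 = 1.44167% = 0.0144167.
Each month: B ← B·(1+r) − $670.00.
Month 1: interest $106.25; balance after payment $6,806.25.
Month 2: interest $98.12; balance after payment $6,234.37.
Month 3: interest $89.88; balance after payment $5,654.25.
Month 4: interest $81.52; balance after payment $5,065.77.
Month 5: interest $73.03; balance after payment $4,468.80.
Month 6: interest $64.43; balance after payment $3,863.23.
Month 7: interest $55.69; balance after payment $3,248.92.

$3,248.92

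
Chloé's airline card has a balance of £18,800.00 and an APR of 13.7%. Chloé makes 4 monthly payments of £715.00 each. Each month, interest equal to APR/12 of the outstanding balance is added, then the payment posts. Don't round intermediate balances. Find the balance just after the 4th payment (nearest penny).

£16,764.00

Monthly rate r = 13.7%/12 = 1.14167% = 0.0114167.
Each month: B ← B·(1+r) − £715.00.
Month 1: interest £214.63; balance after payment £18,299.63.
Month 2: interest £208.92; balance after payment £17,793.55.
Month 3: interest £203.14; balance after payment £17,281.70.
Month 4: interest £197.30; balance after payment £16,764.00.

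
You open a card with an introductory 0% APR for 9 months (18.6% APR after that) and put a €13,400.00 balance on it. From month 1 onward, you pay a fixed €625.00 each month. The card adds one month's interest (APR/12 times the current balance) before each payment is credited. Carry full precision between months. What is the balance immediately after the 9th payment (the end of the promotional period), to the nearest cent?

€7,775.00

Promo months 1–9 at r₀ = 0%/12 = 0; months 10+ at r₁ = 18.6%/12 = 0.0155.
After month 9 (no interest yet): B = €13,400.00 − 9·€625.00 = €7,775.00.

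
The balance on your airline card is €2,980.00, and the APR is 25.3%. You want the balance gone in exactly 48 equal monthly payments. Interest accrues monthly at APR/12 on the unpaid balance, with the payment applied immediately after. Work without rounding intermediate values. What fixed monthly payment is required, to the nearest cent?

€99.31

Monthly rate r = 25.3%/12 = 2.10833% = 0.0210833.
Level-payment amortization: P = B₀·r / (1 − (1+r)^(−n)) = 2980.00·0.0210833 / (1 − 1.02108^(−48)).
Denominator 1 − (1+r)^(−48) = 0.632664415.
P = 62.8283 / 0.632664415 ≈ 99.31.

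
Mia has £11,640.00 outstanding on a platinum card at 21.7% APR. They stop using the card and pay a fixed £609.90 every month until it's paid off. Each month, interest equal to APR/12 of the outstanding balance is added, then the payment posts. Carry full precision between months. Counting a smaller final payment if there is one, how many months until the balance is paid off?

24 months

Monthly rate r = 21.7%/12 = 1.80833% = 0.0180833.
Recurrence: B ← B·(1+r) − £609.90.
Month 1: interest £210.49; balance after payment £11,240.59.
Month 2: interest £203.27; balance after payment £10,833.96.
Closed form: n = −ln(1 − rB₀/P)/ln(1+r) = −ln(0.65488)/ln(1.01808) ≈ 23.620, so the balance reaches zero during payment 24.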